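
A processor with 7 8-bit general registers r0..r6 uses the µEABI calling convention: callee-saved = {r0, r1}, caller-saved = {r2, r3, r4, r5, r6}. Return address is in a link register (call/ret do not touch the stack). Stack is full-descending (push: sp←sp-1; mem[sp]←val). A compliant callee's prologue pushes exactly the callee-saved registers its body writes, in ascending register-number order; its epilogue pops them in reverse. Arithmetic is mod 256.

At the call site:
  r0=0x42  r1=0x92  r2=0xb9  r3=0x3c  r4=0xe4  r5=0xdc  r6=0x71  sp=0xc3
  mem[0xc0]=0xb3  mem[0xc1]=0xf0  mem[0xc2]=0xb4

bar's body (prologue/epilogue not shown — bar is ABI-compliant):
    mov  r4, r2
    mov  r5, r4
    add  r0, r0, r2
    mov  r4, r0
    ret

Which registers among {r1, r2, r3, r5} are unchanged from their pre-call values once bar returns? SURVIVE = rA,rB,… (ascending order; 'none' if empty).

prologue: push r0 -> mem[0xc2]=0x42, sp=0xc2
body[0] mov  r4, r2 -> r4=0xb9
body[1] mov  r5, r4 -> r5=0xb9
body[2] add  r0, r0, r2 -> r0=0xfb
body[3] mov  r4, r0 -> r4=0xfb
epilogue: pop r0=0x42, sp=0xc3
r1: callee-saved, written=False
r2: caller-saved, written=False
r3: caller-saved, written=False
r5: caller-saved, written=True

SURVIVE = r1,r2,r3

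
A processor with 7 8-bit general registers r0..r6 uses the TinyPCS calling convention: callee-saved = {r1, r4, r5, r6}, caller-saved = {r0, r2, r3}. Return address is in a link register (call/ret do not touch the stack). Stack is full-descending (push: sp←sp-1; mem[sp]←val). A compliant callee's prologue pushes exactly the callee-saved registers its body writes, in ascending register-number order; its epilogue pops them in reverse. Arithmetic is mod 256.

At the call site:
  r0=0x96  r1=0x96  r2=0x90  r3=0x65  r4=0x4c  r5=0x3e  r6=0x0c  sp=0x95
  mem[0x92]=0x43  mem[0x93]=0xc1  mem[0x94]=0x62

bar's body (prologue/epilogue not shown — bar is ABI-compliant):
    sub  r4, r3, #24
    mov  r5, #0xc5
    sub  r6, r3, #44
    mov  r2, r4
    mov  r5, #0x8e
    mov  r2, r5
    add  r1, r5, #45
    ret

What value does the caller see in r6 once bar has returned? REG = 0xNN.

prologue: push r1 -> mem[0x94]=0x96, sp=0x94
prologue: push r4 -> mem[0x93]=0x4c, sp=0x93
prologue: push r5 -> mem[0x92]=0x3e, sp=0x92
prologue: push r6 -> mem[0x91]=0x0c, sp=0x91
body[0] sub  r4, r3, #24 -> r4=0x4d
body[1] mov  r5, #0xc5 -> r5=0xc5
body[2] sub  r6, r3, #44 -> r6=0x39
body[3] mov  r2, r4 -> r2=0x4d
body[4] mov  r5, #0x8e -> r5=0x8e
body[5] mov  r2, r5 -> r2=0x8e
body[6] add  r1, r5, #45 -> r1=0xbb
epilogue: pop r6=0x0c, sp=0x92
epilogue: pop r5=0x3e, sp=0x93
epilogue: pop r4=0x4c, sp=0x94
epilogue: pop r1=0x96, sp=0x95
r6 is callee-saved -> restored

REG = 0x0c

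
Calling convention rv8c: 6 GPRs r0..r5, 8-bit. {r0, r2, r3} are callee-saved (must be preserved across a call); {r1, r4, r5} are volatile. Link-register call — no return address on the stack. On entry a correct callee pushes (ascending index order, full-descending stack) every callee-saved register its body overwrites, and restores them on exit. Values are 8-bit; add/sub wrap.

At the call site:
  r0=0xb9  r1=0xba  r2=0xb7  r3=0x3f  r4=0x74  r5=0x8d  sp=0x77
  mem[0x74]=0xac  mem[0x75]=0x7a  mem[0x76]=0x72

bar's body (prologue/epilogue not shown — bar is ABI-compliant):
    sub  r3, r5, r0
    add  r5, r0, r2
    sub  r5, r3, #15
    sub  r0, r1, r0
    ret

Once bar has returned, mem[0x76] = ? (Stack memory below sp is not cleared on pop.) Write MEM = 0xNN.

prologue: push r0 → mem[0x76]=0xb9, sp=0x76
prologue: push r3 → mem[0x75]=0x3f, sp=0x75
body[0] sub  r3, r5, r0 → r3=0xd4
body[1] add  r5, r0, r2 → r5=0x70
body[2] sub  r5, r3, #15 → r5=0xc5
body[3] sub  r0, r1, r0 → r0=0x01
epilogue: pop r3=0x3f, sp=0x76
epilogue: pop r0=0xb9, sp=0x77
prologue pushed ['r0', 'r3'] at ['0x76', '0x75']

MEM = 0xb9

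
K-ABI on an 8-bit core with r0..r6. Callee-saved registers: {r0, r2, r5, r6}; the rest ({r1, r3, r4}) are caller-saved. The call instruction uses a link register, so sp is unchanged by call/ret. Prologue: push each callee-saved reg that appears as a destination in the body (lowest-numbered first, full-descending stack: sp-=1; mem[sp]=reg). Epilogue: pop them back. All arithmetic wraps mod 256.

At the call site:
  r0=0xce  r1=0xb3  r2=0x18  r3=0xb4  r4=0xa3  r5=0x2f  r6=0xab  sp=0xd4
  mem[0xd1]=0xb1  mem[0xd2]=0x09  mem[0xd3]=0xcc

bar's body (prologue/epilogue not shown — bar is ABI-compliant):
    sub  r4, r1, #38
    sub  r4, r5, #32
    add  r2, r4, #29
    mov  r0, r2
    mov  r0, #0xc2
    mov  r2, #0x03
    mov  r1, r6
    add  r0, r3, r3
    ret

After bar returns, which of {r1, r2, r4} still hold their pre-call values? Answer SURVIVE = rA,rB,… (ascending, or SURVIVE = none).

prologue: push r0 -> mem[0xd3]=0xce, sp=0xd3
prologue: push r2 -> mem[0xd2]=0x18, sp=0xd2
body[0] sub  r4, r1, #38 -> r4=0x8d
body[1] sub  r4, r5, #32 -> r4=0x0f
body[2] add  r2, r4, #29 -> r2=0x2c
body[3] mov  r0, r2 -> r0=0x2c
body[4] mov  r0, #0xc2 -> r0=0xc2
body[5] mov  r2, #0x03 -> r2=0x03
body[6] mov  r1, r6 -> r1=0xab
body[7] add  r0, r3, r3 -> r0=0x68
epilogue: pop r2=0x18, sp=0xd3
epilogue: pop r0=0xce, sp=0xd4
r1: caller-saved, written=True
r2: callee-saved, written=True
r4: caller-saved, written=True

SURVIVE = r2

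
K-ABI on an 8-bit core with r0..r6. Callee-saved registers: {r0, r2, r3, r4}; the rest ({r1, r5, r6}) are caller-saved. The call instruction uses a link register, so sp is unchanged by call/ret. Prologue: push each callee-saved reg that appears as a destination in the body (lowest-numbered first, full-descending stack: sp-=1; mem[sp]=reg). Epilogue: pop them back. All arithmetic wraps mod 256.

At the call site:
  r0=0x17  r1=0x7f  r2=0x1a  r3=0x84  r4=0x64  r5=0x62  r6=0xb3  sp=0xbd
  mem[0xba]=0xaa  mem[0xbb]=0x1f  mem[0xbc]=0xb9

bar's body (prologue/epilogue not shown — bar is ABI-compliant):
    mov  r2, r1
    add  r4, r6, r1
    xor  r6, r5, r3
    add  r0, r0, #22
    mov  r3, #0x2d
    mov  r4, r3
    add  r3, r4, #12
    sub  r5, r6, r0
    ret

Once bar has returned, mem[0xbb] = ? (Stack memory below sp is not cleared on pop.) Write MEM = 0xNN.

MEM = 0x1a

prologue: push r0 -> mem[0xbc]=0x17, sp=0xbc
prologue: push r2 -> mem[0xbb]=0x1a, sp=0xbb
prologue: push r3 -> mem[0xba]=0x84, sp=0xba
prologue: push r4 -> mem[0xb9]=0x64, sp=0xb9
body[0] mov  r2, r1 -> r2=0x7f
body[1] add  r4, r6, r1 -> r4=0x32
body[2] xor  r6, r5, r3 -> r6=0xe6
body[3] add  r0, r0, #22 -> r0=0x2d
body[4] mov  r3, #0x2d -> r3=0x2d
body[5] mov  r4, r3 -> r4=0x2d
body[6] add  r3, r4, #12 -> r3=0x39
body[7] sub  r5, r6, r0 -> r5=0xb9
epilogue: pop r4=0x64, sp=0xba
epilogue: pop r3=0x84, sp=0xbb
epilogue: pop r2=0x1a, sp=0xbc
epilogue: pop r0=0x17, sp=0xbd
prologue pushed ['r0', 'r2', 'r3', 'r4'] at ['0xbc', '0xbb', '0xba', '0xb9']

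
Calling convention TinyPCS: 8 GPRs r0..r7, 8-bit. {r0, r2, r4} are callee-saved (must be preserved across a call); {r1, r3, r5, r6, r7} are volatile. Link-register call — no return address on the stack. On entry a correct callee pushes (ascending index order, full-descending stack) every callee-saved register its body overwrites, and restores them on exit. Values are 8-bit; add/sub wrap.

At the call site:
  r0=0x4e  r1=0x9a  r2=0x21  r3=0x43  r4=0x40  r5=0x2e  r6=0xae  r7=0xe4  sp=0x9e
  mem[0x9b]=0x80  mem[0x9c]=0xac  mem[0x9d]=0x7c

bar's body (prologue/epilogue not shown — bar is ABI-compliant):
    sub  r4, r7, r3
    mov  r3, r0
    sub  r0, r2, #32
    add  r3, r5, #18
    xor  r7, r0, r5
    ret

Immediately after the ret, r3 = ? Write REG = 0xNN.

prologue: push r0 -> mem[0x9d]=0x4e, sp=0x9d
prologue: push r4 -> mem[0x9c]=0x40, sp=0x9c
body[0] sub  r4, r7, r3 -> r4=0xa1
body[1] mov  r3, r0 -> r3=0x4e
body[2] sub  r0, r2, #32 -> r0=0x01
body[3] add  r3, r5, #18 -> r3=0x40
body[4] xor  r7, r0, r5 -> r7=0x2f
epilogue: pop r4=0x40, sp=0x9d
epilogue: pop r0=0x4e, sp=0x9e
r3 is caller-saved -> body value

REG = 0x40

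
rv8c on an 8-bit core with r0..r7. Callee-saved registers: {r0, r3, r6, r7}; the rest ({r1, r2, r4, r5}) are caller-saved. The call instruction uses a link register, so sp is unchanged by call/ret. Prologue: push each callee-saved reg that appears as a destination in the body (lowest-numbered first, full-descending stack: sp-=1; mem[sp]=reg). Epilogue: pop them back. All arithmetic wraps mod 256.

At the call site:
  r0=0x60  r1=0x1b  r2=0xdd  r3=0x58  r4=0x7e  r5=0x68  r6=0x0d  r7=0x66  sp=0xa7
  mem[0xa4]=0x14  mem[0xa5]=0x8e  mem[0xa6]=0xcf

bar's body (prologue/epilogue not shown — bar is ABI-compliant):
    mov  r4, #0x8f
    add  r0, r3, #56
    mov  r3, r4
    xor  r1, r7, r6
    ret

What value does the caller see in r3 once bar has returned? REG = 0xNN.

prologue: push r0 → mem[0xa6]=0x60, sp=0xa6
prologue: push r3 → mem[0xa5]=0x58, sp=0xa5
body[0] mov  r4, #0x8f → r4=0x8f
body[1] add  r0, r3, #56 → r0=0x90
body[2] mov  r3, r4 → r3=0x8f
body[3] xor  r1, r7, r6 → r1=0x6b
epilogue: pop r3=0x58, sp=0xa6
epilogue: pop r0=0x60, sp=0xa7
r3 is callee-saved → restored

REG = 0x58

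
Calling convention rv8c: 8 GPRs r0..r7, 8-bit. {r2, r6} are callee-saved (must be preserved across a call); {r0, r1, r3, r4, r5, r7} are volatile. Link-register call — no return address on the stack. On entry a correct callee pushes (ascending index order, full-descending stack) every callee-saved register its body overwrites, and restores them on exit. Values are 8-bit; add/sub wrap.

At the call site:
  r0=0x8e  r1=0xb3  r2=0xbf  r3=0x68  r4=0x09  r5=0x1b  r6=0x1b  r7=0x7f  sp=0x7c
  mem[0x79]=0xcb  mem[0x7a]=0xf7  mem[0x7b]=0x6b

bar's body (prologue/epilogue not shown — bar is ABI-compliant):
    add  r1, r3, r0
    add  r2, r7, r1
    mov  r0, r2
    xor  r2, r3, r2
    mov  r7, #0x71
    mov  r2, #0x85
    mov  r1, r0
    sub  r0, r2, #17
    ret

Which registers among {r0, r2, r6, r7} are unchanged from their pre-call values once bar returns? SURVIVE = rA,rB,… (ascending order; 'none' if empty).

prologue: push r2 → mem[0x7b]=0xbf, sp=0x7b
body[0] add  r1, r3, r0 → r1=0xf6
body[1] add  r2, r7, r1 → r2=0x75
body[2] mov  r0, r2 → r0=0x75
body[3] xor  r2, r3, r2 → r2=0x1d
body[4] mov  r7, #0x71 → r7=0x71
body[5] mov  r2, #0x85 → r2=0x85
body[6] mov  r1, r0 → r1=0x75
body[7] sub  r0, r2, #17 → r0=0x74
epilogue: pop r2=0xbf, sp=0x7c
r0: caller-saved, written=True
r2: callee-saved, written=True
r6: callee-saved, written=False
r7: caller-saved, written=True

SURVIVE = r2,r6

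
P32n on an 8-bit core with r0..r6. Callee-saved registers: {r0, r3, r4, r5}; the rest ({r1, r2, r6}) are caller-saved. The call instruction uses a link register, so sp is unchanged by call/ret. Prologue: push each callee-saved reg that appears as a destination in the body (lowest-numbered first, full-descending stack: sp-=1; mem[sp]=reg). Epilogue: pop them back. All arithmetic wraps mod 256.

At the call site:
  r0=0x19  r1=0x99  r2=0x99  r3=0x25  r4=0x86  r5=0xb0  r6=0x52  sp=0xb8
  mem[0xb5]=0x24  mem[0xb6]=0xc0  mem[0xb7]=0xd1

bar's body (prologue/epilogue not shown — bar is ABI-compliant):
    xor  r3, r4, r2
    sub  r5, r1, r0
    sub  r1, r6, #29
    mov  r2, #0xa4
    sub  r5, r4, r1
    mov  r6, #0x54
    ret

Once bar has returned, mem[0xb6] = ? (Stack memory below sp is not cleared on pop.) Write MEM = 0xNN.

prologue: push r3 -> mem[0xb7]=0x25, sp=0xb7
prologue: push r5 -> mem[0xb6]=0xb0, sp=0xb6
body[0] xor  r3, r4, r2 -> r3=0x1f
body[1] sub  r5, r1, r0 -> r5=0x80
body[2] sub  r1, r6, #29 -> r1=0x35
body[3] mov  r2, #0xa4 -> r2=0xa4
body[4] sub  r5, r4, r1 -> r5=0x51
body[5] mov  r6, #0x54 -> r6=0x54
epilogue: pop r5=0xb0, sp=0xb7
epilogue: pop r3=0x25, sp=0xb8
prologue pushed ['r3', 'r5'] at ['0xb7', '0xb6']

MEM = 0xb0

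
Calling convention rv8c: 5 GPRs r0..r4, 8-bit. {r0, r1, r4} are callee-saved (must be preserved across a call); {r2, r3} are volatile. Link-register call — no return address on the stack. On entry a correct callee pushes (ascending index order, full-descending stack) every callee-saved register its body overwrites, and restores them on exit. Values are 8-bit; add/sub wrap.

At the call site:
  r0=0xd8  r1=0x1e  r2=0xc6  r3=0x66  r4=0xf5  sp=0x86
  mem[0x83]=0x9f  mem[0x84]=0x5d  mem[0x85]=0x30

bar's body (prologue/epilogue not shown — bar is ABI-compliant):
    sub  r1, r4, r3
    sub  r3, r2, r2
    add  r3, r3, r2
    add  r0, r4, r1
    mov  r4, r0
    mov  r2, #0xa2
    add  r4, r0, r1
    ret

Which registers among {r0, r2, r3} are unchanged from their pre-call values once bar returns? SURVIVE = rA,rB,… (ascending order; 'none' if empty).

SURVIVE = r0

prologue: push r0 -> mem[0x85]=0xd8, sp=0x85
prologue: push r1 -> mem[0x84]=0x1e, sp=0x84
prologue: push r4 -> mem[0x83]=0xf5, sp=0x83
body[0] sub  r1, r4, r3 -> r1=0x8f
body[1] sub  r3, r2, r2 -> r3=0x00
body[2] add  r3, r3, r2 -> r3=0xc6
body[3] add  r0, r4, r1 -> r0=0x84
body[4] mov  r4, r0 -> r4=0x84
body[5] mov  r2, #0xa2 -> r2=0xa2
body[6] add  r4, r0, r1 -> r4=0x13
epilogue: pop r4=0xf5, sp=0x84
epilogue: pop r1=0x1e, sp=0x85
epilogue: pop r0=0xd8, sp=0x86
r0: callee-saved, written=True
r2: caller-saved, written=True
r3: caller-saved, written=True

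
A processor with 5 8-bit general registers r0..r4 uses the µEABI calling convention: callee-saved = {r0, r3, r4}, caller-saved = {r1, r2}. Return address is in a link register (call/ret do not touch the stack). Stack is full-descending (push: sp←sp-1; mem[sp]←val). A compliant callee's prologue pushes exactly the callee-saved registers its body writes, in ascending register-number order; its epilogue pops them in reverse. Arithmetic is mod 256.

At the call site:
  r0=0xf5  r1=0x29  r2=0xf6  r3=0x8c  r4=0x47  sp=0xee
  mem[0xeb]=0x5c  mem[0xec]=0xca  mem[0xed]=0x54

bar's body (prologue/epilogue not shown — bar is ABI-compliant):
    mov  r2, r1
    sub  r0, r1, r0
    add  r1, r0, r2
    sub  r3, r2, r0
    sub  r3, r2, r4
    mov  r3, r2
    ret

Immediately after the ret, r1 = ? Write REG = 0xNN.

prologue: push r0 → mem[0xed]=0xf5, sp=0xed
prologue: push r3 → mem[0xec]=0x8c, sp=0xec
body[0] mov  r2, r1 → r2=0x29
body[1] sub  r0, r1, r0 → r0=0x34
body[2] add  r1, r0, r2 → r1=0x5d
body[3] sub  r3, r2, r0 → r3=0xf5
body[4] sub  r3, r2, r4 → r3=0xe2
body[5] mov  r3, r2 → r3=0x29
epilogue: pop r3=0x8c, sp=0xed
epilogue: pop r0=0xf5, sp=0xee
r1 is caller-saved → body value

REG = 0x5d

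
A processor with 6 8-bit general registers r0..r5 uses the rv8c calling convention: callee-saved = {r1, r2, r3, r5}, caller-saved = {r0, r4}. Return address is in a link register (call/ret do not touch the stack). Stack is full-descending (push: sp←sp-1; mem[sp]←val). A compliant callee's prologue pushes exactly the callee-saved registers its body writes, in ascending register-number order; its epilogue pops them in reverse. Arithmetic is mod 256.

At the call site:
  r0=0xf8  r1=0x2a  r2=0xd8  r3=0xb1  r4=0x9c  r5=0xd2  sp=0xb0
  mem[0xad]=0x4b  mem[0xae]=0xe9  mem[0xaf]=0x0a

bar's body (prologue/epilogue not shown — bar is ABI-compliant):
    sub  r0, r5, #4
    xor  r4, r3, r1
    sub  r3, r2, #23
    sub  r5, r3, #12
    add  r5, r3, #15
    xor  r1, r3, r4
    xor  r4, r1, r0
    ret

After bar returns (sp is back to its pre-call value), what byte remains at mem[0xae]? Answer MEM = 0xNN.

prologue: push r1 → mem[0xaf]=0x2a, sp=0xaf
prologue: push r3 → mem[0xae]=0xb1, sp=0xae
prologue: push r5 → mem[0xad]=0xd2, sp=0xad
body[0] sub  r0, r5, #4 → r0=0xce
body[1] xor  r4, r3, r1 → r4=0x9b
body[2] sub  r3, r2, #23 → r3=0xc1
body[3] sub  r5, r3, #12 → r5=0xb5
body[4] add  r5, r3, #15 → r5=0xd0
body[5] xor  r1, r3, r4 → r1=0x5a
body[6] xor  r4, r1, r0 → r4=0x94
epilogue: pop r5=0xd2, sp=0xae
epilogue: pop r3=0xb1, sp=0xaf
epilogue: pop r1=0x2a, sp=0xb0
prologue pushed ['r1', 'r3', 'r5'] at ['0xaf', '0xae', '0xad']

MEM = 0xb1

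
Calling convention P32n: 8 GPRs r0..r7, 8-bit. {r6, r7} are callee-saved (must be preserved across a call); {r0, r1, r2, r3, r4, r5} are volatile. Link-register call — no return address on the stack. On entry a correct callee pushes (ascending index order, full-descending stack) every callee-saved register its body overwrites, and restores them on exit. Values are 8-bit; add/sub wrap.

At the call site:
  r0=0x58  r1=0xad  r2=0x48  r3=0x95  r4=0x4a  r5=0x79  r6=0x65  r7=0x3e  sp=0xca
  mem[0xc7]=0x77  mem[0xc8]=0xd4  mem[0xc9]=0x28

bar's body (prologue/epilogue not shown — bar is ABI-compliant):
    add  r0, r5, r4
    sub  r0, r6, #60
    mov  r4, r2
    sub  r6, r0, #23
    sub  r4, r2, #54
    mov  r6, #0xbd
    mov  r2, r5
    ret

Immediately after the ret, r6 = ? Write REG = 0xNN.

REG = 0x65

prologue: push r6 → mem[0xc9]=0x65, sp=0xc9
body[0] add  r0, r5, r4 → r0=0xc3
body[1] sub  r0, r6, #60 → r0=0x29
body[2] mov  r4, r2 → r4=0x48
body[3] sub  r6, r0, #23 → r6=0x12
body[4] sub  r4, r2, #54 → r4=0x12
body[5] mov  r6, #0xbd → r6=0xbd
body[6] mov  r2, r5 → r2=0x79
epilogue: pop r6=0x65, sp=0xca
r6 is callee-saved → restored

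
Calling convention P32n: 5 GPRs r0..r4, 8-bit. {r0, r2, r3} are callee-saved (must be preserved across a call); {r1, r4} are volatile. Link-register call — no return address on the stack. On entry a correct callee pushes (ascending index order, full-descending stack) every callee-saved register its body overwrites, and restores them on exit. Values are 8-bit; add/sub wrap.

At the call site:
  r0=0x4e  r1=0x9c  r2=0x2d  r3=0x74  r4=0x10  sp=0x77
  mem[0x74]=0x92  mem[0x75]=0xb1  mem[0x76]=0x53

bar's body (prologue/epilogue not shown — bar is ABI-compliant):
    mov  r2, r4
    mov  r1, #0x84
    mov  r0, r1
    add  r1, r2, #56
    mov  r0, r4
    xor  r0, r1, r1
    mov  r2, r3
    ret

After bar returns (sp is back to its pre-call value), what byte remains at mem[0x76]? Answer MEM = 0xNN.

prologue: push r0 → mem[0x76]=0x4e, sp=0x76
prologue: push r2 → mem[0x75]=0x2d, sp=0x75
body[0] mov  r2, r4 → r2=0x10
body[1] mov  r1, #0x84 → r1=0x84
body[2] mov  r0, r1 → r0=0x84
body[3] add  r1, r2, #56 → r1=0x48
body[4] mov  r0, r4 → r0=0x10
body[5] xor  r0, r1, r1 → r0=0x00
body[6] mov  r2, r3 → r2=0x74
epilogue: pop r2=0x2d, sp=0x76
epilogue: pop r0=0x4e, sp=0x77
prologue pushed ['r0', 'r2'] at ['0x76', '0x75']

MEM = 0x4e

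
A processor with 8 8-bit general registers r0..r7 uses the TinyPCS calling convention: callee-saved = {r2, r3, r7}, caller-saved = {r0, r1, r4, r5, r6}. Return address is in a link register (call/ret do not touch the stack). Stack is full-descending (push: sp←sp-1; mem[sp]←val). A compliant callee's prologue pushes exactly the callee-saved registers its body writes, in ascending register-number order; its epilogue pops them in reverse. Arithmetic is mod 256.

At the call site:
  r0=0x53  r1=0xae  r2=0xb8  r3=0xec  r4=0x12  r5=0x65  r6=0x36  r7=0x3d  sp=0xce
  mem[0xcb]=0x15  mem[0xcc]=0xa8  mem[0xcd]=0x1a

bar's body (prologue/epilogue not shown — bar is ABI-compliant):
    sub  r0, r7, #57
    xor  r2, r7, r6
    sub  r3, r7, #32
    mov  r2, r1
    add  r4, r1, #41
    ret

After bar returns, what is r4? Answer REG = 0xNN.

REG = 0xd7

prologue: push r2 -> mem[0xcd]=0xb8, sp=0xcd
prologue: push r3 -> mem[0xcc]=0xec, sp=0xcc
body[0] sub  r0, r7, #57 -> r0=0x04
body[1] xor  r2, r7, r6 -> r2=0x0b
body[2] sub  r3, r7, #32 -> r3=0x1d
body[3] mov  r2, r1 -> r2=0xae
body[4] add  r4, r1, #41 -> r4=0xd7
epilogue: pop r3=0xec, sp=0xcd
epilogue: pop r2=0xb8, sp=0xce
r4 is caller-saved -> body value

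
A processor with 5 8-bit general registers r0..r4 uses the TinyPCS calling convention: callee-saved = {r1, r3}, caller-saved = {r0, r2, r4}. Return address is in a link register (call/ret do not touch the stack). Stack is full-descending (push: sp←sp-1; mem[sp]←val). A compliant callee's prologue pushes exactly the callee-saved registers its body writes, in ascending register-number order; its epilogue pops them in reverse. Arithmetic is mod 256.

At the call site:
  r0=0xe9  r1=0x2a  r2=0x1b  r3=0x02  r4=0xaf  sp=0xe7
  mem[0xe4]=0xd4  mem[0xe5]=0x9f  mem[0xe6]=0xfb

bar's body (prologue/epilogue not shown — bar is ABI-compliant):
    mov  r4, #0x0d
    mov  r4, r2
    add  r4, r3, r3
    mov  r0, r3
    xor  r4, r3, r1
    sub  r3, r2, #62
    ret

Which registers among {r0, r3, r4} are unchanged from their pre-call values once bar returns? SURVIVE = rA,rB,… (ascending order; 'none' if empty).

prologue: push r3 → mem[0xe6]=0x02, sp=0xe6
body[0] mov  r4, #0x0d → r4=0x0d
body[1] mov  r4, r2 → r4=0x1b
body[2] add  r4, r3, r3 → r4=0x04
body[3] mov  r0, r3 → r0=0x02
body[4] xor  r4, r3, r1 → r4=0x28
body[5] sub  r3, r2, #62 → r3=0xdd
epilogue: pop r3=0x02, sp=0xe7
r0: caller-saved, written=True
r3: callee-saved, written=True
r4: caller-saved, written=True

SURVIVE = r3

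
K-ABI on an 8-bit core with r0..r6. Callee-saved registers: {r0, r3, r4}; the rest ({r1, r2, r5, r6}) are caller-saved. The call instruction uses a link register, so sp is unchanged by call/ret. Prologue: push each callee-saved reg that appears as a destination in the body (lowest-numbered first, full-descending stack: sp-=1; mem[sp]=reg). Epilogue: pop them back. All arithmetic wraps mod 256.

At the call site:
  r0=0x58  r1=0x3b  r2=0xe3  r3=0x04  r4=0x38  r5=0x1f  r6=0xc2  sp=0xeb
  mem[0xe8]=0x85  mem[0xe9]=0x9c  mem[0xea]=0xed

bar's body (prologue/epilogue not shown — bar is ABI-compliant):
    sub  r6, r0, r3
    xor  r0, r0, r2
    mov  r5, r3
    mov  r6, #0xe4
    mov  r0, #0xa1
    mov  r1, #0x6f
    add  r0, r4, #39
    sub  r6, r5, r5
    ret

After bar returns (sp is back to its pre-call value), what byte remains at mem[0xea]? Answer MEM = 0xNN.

MEM = 0x58

prologue: push r0 → mem[0xea]=0x58, sp=0xea
body[0] sub  r6, r0, r3 → r6=0x54
body[1] xor  r0, r0, r2 → r0=0xbb
body[2] mov  r5, r3 → r5=0x04
body[3] mov  r6, #0xe4 → r6=0xe4
body[4] mov  r0, #0xa1 → r0=0xa1
body[5] mov  r1, #0x6f → r1=0x6f
body[6] add  r0, r4, #39 → r0=0x5f
body[7] sub  r6, r5, r5 → r6=0x00
epilogue: pop r0=0x58, sp=0xeb
prologue pushed ['r0'] at ['0xea']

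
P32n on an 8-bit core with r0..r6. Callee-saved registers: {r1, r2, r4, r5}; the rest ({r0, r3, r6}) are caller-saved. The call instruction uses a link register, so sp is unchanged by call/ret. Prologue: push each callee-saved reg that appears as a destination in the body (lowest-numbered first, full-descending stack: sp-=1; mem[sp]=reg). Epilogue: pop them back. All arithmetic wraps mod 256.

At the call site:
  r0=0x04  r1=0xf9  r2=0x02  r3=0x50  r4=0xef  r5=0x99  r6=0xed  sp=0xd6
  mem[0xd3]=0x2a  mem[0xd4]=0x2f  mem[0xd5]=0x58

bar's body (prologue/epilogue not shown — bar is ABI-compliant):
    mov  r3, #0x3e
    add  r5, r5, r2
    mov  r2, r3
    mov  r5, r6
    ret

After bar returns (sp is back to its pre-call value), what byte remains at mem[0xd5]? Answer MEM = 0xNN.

prologue: push r2 -> mem[0xd5]=0x02, sp=0xd5
prologue: push r5 -> mem[0xd4]=0x99, sp=0xd4
body[0] mov  r3, #0x3e -> r3=0x3e
body[1] add  r5, r5, r2 -> r5=0x9b
body[2] mov  r2, r3 -> r2=0x3e
body[3] mov  r5, r6 -> r5=0xed
epilogue: pop r5=0x99, sp=0xd5
epilogue: pop r2=0x02, sp=0xd6
prologue pushed ['r2', 'r5'] at ['0xd5', '0xd4']

MEM = 0x02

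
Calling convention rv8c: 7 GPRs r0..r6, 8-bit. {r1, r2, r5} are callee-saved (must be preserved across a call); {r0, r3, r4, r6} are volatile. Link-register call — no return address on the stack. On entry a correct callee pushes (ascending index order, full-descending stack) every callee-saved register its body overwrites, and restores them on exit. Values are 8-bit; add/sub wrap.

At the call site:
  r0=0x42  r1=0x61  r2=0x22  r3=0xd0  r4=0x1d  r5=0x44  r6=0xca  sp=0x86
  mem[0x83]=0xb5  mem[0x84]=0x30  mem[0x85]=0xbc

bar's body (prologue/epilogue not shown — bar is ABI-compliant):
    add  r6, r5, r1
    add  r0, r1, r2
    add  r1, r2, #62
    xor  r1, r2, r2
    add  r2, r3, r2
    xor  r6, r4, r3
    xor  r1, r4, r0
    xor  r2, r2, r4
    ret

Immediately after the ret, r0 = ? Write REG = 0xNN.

REG = 0x83

prologue: push r1 -> mem[0x85]=0x61, sp=0x85
prologue: push r2 -> mem[0x84]=0x22, sp=0x84
body[0] add  r6, r5, r1 -> r6=0xa5
body[1] add  r0, r1, r2 -> r0=0x83
body[2] add  r1, r2, #62 -> r1=0x60
body[3] xor  r1, r2, r2 -> r1=0x00
body[4] add  r2, r3, r2 -> r2=0xf2
body[5] xor  r6, r4, r3 -> r6=0xcd
body[6] xor  r1, r4, r0 -> r1=0x9e
body[7] xor  r2, r2, r4 -> r2=0xef
epilogue: pop r2=0x22, sp=0x85
epilogue: pop r1=0x61, sp=0x86
r0 is caller-saved -> body value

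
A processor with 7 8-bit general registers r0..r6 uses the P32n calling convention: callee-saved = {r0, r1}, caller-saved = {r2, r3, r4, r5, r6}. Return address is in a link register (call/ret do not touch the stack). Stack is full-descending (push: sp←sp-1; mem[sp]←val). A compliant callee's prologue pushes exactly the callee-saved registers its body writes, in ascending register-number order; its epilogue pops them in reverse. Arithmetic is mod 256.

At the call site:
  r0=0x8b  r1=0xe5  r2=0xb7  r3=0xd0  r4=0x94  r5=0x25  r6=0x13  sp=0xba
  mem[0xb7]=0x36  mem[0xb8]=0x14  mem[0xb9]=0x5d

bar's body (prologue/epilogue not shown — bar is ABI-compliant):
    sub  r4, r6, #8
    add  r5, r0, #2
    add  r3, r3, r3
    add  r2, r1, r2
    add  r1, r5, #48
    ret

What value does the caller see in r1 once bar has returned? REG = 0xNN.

prologue: push r1 → mem[0xb9]=0xe5, sp=0xb9
body[0] sub  r4, r6, #8 → r4=0x0b
body[1] add  r5, r0, #2 → r5=0x8d
body[2] add  r3, r3, r3 → r3=0xa0
body[3] add  r2, r1, r2 → r2=0x9c
body[4] add  r1, r5, #48 → r1=0xbd
epilogue: pop r1=0xe5, sp=0xba
r1 is callee-saved → restored

REG = 0xe5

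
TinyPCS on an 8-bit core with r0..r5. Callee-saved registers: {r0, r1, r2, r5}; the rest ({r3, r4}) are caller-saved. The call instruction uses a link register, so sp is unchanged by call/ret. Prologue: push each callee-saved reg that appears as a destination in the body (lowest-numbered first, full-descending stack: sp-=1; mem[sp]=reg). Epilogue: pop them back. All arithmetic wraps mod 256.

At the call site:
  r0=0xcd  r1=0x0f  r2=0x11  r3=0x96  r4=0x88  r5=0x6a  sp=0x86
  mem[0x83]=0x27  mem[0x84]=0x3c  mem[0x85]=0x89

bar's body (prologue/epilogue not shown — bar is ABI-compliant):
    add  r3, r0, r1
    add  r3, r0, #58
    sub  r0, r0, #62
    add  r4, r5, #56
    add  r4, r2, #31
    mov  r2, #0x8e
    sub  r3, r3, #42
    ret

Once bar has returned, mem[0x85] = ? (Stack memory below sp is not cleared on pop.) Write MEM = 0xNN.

prologue: push r0 → mem[0x85]=0xcd, sp=0x85
prologue: push r2 → mem[0x84]=0x11, sp=0x84
body[0] add  r3, r0, r1 → r3=0xdc
body[1] add  r3, r0, #58 → r3=0x07
body[2] sub  r0, r0, #62 → r0=0x8f
body[3] add  r4, r5, #56 → r4=0xa2
body[4] add  r4, r2, #31 → r4=0x30
body[5] mov  r2, #0x8e → r2=0x8e
body[6] sub  r3, r3, #42 → r3=0xdd
epilogue: pop r2=0x11, sp=0x85
epilogue: pop r0=0xcd, sp=0x86
prologue pushed ['r0', 'r2'] at ['0x85', '0x84']

MEM = 0xcd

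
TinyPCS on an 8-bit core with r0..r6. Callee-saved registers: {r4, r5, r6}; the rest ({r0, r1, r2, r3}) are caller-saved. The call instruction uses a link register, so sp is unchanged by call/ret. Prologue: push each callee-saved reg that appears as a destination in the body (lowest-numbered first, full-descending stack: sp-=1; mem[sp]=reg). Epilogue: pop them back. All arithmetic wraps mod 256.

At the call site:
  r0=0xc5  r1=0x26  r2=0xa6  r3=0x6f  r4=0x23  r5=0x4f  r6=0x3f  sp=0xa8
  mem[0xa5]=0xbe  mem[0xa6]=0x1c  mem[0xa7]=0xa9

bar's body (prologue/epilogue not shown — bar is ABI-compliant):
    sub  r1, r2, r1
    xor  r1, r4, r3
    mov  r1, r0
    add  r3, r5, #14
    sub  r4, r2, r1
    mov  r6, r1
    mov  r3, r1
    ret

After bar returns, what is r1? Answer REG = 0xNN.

prologue: push r4 → mem[0xa7]=0x23, sp=0xa7
prologue: push r6 → mem[0xa6]=0x3f, sp=0xa6
body[0] sub  r1, r2, r1 → r1=0x80
body[1] xor  r1, r4, r3 → r1=0x4c
body[2] mov  r1, r0 → r1=0xc5
body[3] add  r3, r5, #14 → r3=0x5d
body[4] sub  r4, r2, r1 → r4=0xe1
body[5] mov  r6, r1 → r6=0xc5
body[6] mov  r3, r1 → r3=0xc5
epilogue: pop r6=0x3f, sp=0xa7
epilogue: pop r4=0x23, sp=0xa8
r1 is caller-saved → body value

REG = 0xc5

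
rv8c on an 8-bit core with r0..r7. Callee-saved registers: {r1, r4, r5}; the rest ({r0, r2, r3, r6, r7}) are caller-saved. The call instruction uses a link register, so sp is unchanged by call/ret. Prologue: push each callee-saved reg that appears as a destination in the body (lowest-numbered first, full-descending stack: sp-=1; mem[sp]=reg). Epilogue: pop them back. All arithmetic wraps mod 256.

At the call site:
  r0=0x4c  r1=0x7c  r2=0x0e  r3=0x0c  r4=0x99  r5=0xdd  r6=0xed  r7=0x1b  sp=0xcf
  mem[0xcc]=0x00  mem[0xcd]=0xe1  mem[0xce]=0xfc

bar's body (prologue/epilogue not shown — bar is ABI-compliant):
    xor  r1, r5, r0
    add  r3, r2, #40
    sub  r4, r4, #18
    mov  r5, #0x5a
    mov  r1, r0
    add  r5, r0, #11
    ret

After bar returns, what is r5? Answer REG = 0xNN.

prologue: push r1 → mem[0xce]=0x7c, sp=0xce
prologue: push r4 → mem[0xcd]=0x99, sp=0xcd
prologue: push r5 → mem[0xcc]=0xdd, sp=0xcc
body[0] xor  r1, r5, r0 → r1=0x91
body[1] add  r3, r2, #40 → r3=0x36
body[2] sub  r4, r4, #18 → r4=0x87
body[3] mov  r5, #0x5a → r5=0x5a
body[4] mov  r1, r0 → r1=0x4c
body[5] add  r5, r0, #11 → r5=0x57
epilogue: pop r5=0xdd, sp=0xcd
epilogue: pop r4=0x99, sp=0xce
epilogue: pop r1=0x7c, sp=0xcf
r5 is callee-saved → restored

REG = 0xdd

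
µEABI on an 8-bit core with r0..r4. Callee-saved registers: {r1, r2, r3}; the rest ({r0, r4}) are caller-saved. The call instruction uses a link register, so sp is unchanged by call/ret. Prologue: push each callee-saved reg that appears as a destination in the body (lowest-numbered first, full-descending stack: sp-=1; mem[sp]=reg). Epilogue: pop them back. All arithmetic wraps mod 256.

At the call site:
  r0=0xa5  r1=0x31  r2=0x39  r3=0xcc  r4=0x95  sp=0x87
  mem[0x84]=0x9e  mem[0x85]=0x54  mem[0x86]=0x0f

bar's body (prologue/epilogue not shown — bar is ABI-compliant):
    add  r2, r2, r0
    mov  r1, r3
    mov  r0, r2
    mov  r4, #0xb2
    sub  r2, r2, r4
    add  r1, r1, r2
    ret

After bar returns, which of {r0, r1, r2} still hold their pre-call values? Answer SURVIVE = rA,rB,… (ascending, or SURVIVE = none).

SURVIVE = r1,r2

prologue: push r1 → mem[0x86]=0x31, sp=0x86
prologue: push r2 → mem[0x85]=0x39, sp=0x85
body[0] add  r2, r2, r0 → r2=0xde
body[1] mov  r1, r3 → r1=0xcc
body[2] mov  r0, r2 → r0=0xde
body[3] mov  r4, #0xb2 → r4=0xb2
body[4] sub  r2, r2, r4 → r2=0x2c
body[5] add  r1, r1, r2 → r1=0xf8
epilogue: pop r2=0x39, sp=0x86
epilogue: pop r1=0x31, sp=0x87
r0: caller-saved, written=True
r1: callee-saved, written=True
r2: callee-saved, written=True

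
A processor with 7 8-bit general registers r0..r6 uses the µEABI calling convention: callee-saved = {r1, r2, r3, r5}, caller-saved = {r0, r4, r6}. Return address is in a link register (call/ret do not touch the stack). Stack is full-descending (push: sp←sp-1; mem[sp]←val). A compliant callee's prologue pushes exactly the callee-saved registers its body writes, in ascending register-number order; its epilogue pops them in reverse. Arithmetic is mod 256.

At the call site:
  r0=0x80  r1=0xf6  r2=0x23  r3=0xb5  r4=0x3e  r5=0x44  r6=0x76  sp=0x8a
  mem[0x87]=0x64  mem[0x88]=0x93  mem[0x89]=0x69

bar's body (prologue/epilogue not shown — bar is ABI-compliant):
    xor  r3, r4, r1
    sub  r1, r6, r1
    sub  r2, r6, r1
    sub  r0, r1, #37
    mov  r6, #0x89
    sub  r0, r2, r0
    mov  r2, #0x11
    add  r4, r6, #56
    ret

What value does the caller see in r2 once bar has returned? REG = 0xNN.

prologue: push r1 -> mem[0x89]=0xf6, sp=0x89
prologue: push r2 -> mem[0x88]=0x23, sp=0x88
prologue: push r3 -> mem[0x87]=0xb5, sp=0x87
body[0] xor  r3, r4, r1 -> r3=0xc8
body[1] sub  r1, r6, r1 -> r1=0x80
body[2] sub  r2, r6, r1 -> r2=0xf6
body[3] sub  r0, r1, #37 -> r0=0x5b
body[4] mov  r6, #0x89 -> r6=0x89
body[5] sub  r0, r2, r0 -> r0=0x9b
body[6] mov  r2, #0x11 -> r2=0x11
body[7] add  r4, r6, #56 -> r4=0xc1
epilogue: pop r3=0xb5, sp=0x88
epilogue: pop r2=0x23, sp=0x89
epilogue: pop r1=0xf6, sp=0x8a
r2 is callee-saved -> restored

REG = 0x23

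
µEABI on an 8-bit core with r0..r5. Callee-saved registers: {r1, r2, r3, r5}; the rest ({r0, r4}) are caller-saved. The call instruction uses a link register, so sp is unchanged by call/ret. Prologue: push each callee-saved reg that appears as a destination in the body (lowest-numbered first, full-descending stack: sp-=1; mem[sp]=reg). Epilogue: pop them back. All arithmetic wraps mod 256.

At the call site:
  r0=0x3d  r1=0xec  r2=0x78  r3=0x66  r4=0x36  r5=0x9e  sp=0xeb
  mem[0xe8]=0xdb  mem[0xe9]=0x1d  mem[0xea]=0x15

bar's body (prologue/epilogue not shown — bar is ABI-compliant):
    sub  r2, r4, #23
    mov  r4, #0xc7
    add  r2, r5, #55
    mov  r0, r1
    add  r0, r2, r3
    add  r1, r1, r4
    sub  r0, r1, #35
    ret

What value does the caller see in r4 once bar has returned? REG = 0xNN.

REG = 0xc7

prologue: push r1 -> mem[0xea]=0xec, sp=0xea
prologue: push r2 -> mem[0xe9]=0x78, sp=0xe9
body[0] sub  r2, r4, #23 -> r2=0x1f
body[1] mov  r4, #0xc7 -> r4=0xc7
body[2] add  r2, r5, #55 -> r2=0xd5
body[3] mov  r0, r1 -> r0=0xec
body[4] add  r0, r2, r3 -> r0=0x3b
body[5] add  r1, r1, r4 -> r1=0xb3
body[6] sub  r0, r1, #35 -> r0=0x90
epilogue: pop r2=0x78, sp=0xea
epilogue: pop r1=0xec, sp=0xeb
r4 is caller-saved -> body value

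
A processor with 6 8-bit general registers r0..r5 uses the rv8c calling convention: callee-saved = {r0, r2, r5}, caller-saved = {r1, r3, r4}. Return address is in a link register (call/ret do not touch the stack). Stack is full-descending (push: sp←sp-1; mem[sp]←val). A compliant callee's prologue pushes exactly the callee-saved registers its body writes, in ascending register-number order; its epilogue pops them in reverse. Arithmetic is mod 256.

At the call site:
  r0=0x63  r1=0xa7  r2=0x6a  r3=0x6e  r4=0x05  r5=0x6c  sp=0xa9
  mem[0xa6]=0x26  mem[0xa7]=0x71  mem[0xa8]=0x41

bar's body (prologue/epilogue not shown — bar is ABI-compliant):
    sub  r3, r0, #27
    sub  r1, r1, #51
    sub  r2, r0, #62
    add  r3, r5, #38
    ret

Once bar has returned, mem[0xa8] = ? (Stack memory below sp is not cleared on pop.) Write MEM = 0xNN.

prologue: push r2 → mem[0xa8]=0x6a, sp=0xa8
body[0] sub  r3, r0, #27 → r3=0x48
body[1] sub  r1, r1, #51 → r1=0x74
body[2] sub  r2, r0, #62 → r2=0x25
body[3] add  r3, r5, #38 → r3=0x92
epilogue: pop r2=0x6a, sp=0xa9
prologue pushed ['r2'] at ['0xa8']

MEM = 0x6a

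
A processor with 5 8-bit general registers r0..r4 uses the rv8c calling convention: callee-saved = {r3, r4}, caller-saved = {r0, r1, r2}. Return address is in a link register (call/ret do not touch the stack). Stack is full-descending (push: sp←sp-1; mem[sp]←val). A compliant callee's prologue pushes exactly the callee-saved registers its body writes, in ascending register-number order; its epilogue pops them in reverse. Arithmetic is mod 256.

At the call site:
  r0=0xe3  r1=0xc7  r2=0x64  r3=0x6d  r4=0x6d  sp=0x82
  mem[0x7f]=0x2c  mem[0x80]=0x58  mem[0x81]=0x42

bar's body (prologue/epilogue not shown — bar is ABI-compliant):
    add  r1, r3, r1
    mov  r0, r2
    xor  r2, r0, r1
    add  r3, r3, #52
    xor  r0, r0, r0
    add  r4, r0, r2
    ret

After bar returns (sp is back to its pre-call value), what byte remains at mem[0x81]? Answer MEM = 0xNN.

MEM = 0x6d

prologue: push r3 -> mem[0x81]=0x6d, sp=0x81
prologue: push r4 -> mem[0x80]=0x6d, sp=0x80
body[0] add  r1, r3, r1 -> r1=0x34
body[1] mov  r0, r2 -> r0=0x64
body[2] xor  r2, r0, r1 -> r2=0x50
body[3] add  r3, r3, #52 -> r3=0xa1
body[4] xor  r0, r0, r0 -> r0=0x00
body[5] add  r4, r0, r2 -> r4=0x50
epilogue: pop r4=0x6d, sp=0x81
epilogue: pop r3=0x6d, sp=0x82
prologue pushed ['r3', 'r4'] at ['0x81', '0x80']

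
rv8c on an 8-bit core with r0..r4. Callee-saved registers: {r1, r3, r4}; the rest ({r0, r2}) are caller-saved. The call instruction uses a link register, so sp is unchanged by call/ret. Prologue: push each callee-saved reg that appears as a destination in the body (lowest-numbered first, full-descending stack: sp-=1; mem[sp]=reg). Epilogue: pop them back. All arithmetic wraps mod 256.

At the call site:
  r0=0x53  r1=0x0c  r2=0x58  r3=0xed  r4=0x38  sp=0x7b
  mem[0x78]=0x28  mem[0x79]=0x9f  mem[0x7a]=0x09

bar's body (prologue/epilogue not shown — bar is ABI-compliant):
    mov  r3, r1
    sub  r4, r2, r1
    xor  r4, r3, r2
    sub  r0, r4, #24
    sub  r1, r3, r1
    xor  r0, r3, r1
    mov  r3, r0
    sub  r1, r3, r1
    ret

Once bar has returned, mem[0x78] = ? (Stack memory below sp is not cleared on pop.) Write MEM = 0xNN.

MEM = 0x38

prologue: push r1 → mem[0x7a]=0x0c, sp=0x7a
prologue: push r3 → mem[0x79]=0xed, sp=0x79
prologue: push r4 → mem[0x78]=0x38, sp=0x78
body[0] mov  r3, r1 → r3=0x0c
body[1] sub  r4, r2, r1 → r4=0x4c
body[2] xor  r4, r3, r2 → r4=0x54
body[3] sub  r0, r4, #24 → r0=0x3c
body[4] sub  r1, r3, r1 → r1=0x00
body[5] xor  r0, r3, r1 → r0=0x0c
body[6] mov  r3, r0 → r3=0x0c
body[7] sub  r1, r3, r1 → r1=0x0c
epilogue: pop r4=0x38, sp=0x79
epilogue: pop r3=0xed, sp=0x7a
epilogue: pop r1=0x0c, sp=0x7b
prologue pushed ['r1', 'r3', 'r4'] at ['0x7a', '0x79', '0x78']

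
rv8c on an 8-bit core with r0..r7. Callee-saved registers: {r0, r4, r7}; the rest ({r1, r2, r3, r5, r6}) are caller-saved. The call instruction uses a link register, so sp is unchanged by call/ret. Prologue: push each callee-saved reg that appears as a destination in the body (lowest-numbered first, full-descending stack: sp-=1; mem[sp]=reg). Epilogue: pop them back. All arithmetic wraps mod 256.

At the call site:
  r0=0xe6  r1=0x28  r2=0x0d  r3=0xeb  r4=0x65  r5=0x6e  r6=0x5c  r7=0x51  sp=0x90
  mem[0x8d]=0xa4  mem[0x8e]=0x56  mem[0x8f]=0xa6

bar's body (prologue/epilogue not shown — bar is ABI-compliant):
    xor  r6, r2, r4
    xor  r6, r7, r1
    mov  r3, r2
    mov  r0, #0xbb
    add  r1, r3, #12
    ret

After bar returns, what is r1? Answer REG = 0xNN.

prologue: push r0 -> mem[0x8f]=0xe6, sp=0x8f
body[0] xor  r6, r2, r4 -> r6=0x68
body[1] xor  r6, r7, r1 -> r6=0x79
body[2] mov  r3, r2 -> r3=0x0d
body[3] mov  r0, #0xbb -> r0=0xbb
body[4] add  r1, r3, #12 -> r1=0x19
epilogue: pop r0=0xe6, sp=0x90
r1 is caller-saved -> body value

REG = 0x19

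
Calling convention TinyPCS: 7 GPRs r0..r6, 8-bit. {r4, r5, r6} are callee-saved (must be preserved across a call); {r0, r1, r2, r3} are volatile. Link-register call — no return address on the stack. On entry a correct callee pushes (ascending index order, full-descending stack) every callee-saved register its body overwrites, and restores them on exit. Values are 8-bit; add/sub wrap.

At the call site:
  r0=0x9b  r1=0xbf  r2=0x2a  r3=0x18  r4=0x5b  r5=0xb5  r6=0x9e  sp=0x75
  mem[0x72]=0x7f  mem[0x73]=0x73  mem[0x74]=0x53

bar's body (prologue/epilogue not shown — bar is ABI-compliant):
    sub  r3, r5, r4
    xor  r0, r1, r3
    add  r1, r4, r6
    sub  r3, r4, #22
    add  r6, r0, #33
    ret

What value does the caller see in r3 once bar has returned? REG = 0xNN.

REG = 0x45

prologue: push r6 -> mem[0x74]=0x9e, sp=0x74
body[0] sub  r3, r5, r4 -> r3=0x5a
body[1] xor  r0, r1, r3 -> r0=0xe5
body[2] add  r1, r4, r6 -> r1=0xf9
body[3] sub  r3, r4, #22 -> r3=0x45
body[4] add  r6, r0, #33 -> r6=0x06
epilogue: pop r6=0x9e, sp=0x75
r3 is caller-saved -> body value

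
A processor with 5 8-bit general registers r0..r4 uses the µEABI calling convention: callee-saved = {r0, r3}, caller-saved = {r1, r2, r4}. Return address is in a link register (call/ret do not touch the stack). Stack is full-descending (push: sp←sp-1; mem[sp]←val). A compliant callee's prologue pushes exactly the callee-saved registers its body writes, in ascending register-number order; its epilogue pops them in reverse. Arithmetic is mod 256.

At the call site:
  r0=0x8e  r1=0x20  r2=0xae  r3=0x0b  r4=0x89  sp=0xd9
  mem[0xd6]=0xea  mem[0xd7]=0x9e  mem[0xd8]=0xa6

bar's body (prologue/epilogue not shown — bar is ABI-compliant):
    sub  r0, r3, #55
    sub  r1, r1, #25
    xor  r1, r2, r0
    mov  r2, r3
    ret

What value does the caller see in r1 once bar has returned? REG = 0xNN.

prologue: push r0 → mem[0xd8]=0x8e, sp=0xd8
body[0] sub  r0, r3, #55 → r0=0xd4
body[1] sub  r1, r1, #25 → r1=0x07
body[2] xor  r1, r2, r0 → r1=0x7a
body[3] mov  r2, r3 → r2=0x0b
epilogue: pop r0=0x8e, sp=0xd9
r1 is caller-saved → body value

REG = 0x7a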